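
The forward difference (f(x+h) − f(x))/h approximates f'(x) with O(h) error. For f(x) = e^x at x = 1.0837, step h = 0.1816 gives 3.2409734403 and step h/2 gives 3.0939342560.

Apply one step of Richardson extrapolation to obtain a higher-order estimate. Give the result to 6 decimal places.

Leading term ∝ h^1; use weight 2 = 2^1.
2^1×A(h/2) = 6.1878685120; minus A(h) gives 2.9468950717.
Divide by 2^1 − 1 = 1.
2.9468950717 ÷ 1 = 2.9468950717

2.946895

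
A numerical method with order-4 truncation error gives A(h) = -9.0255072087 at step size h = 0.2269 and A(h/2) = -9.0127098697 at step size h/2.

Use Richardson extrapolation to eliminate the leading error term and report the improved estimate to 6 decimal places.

Method order is 4; weight 2^4 = 16.
2^4*A(h/2) = -144.2033579152; minus A(h) gives -135.1778507065.
(-135.1778507065) ÷ 15 = -9.0118567138
Correction |R − A(h/2)| = 8.532e-04; gap |A(h/2) − A(h)| = 1.280e-02.

-9.011857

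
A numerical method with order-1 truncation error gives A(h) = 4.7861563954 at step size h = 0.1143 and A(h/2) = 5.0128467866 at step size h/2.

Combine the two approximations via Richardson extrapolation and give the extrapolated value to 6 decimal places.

5.239537

Order 1 gives 2^r = 2 and 2^r − 1 = 1.
Top: 2(5.0128467866) − (4.7861563954) = 5.2395371778
Denominator 2 − 1 = 1.
5.2395371778 ÷ 1 = 5.2395371778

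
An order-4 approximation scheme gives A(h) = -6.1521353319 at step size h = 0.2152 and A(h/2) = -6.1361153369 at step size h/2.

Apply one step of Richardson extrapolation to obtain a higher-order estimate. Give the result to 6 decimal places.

-6.135047

Error is O(h^4); halving h shrinks it by 2^4 = 16.
2^4·A(h/2) = -98.1778453904; minus A(h) gives -92.0257100585.
Extrapolated: (-92.0257100585) / 15 = -6.1350473372
Gap between inputs: 1.602e-02; correction applied: +0.0010679997.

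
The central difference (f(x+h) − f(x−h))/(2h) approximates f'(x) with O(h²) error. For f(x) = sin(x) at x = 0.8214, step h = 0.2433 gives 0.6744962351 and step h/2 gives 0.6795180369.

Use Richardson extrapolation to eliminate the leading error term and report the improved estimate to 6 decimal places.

0.681192

Error is O(h^2); halving h shrinks it by 2^2 = 4.
Numerator 4 × A(h/2) − A(h) = 4 × 0.6795180369 − 0.6744962351 = 2.0435759125
Denominator 4 − 1 = 3.
R = 2.0435759125/3 = 0.6811919708
Correction |R − A(h/2)| = 1.674e-03; gap |A(h/2) − A(h)| = 5.022e-03.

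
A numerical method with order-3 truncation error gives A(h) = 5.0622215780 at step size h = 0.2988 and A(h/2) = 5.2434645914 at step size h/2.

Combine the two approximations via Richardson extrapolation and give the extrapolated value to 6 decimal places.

5.269356

Method order is 3; weight 2^3 = 8.
8 × 5.2434645914 = 41.9477167312; subtract 5.0622215780 → 36.8854951532
36.8854951532 ÷ 7 = 5.2693564505
Correction |R − A(h/2)| = 2.589e-02; gap |A(h/2) − A(h)| = 1.812e-01.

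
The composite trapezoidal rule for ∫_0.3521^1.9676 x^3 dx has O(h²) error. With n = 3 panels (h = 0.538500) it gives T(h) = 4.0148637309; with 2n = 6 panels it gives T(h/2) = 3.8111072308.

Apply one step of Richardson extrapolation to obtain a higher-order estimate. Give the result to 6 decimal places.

Order 2 gives 2^r = 4 and 2^r − 1 = 3.
4 × 3.8111072308 = 15.2444289232; subtract 4.0148637309 → 11.2295651923
Denominator 4 − 1 = 3.
Result: 3.7431883974
Shift from A(h/2): −0.0679188334.

3.743188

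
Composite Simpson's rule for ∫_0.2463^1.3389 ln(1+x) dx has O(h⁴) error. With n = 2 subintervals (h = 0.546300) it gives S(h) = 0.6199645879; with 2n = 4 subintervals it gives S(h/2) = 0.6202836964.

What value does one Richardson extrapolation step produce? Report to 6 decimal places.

0.620305

Order 4 gives 2^r = 16 and 2^r − 1 = 15.
16×0.6202836964 = 9.9245391424; 9.9245391424 − 0.6199645879 = 9.3045745545
Extrapolated: 9.3045745545 / 15 = 0.6203049703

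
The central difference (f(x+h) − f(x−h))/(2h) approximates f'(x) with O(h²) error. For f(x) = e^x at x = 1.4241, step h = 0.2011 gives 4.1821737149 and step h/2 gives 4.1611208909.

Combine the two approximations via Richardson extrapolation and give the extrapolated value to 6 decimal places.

The method has order 2: 2^2 = 4.
A(h/2) − A(h) = 4.1611208909 − 4.1821737149 = -0.0210528240
Divide by 2^2 − 1 = 3: (-0.0210528240)/3 = -0.0070176080
R = A(h/2) + (A(h/2) − A(h))/3 = 4.1611208909 − 0.0070176080 = 4.1541032829
Correction |R − A(h/2)| = 7.018e-03; gap |A(h/2) − A(h)| = 2.105e-02.

4.154103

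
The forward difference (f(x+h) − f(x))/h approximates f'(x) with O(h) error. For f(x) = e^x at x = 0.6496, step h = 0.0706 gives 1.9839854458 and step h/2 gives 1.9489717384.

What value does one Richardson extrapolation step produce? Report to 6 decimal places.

Error is O(h^1); halving h shrinks it by 2^1 = 2.
2×1.9489717384 = 3.8979434768; subtract 1.9839854458 → 1.9139580310
1.9139580310 ÷ 1 = 1.9139580310
Shift from A(h/2): −0.0350137074.

1.913958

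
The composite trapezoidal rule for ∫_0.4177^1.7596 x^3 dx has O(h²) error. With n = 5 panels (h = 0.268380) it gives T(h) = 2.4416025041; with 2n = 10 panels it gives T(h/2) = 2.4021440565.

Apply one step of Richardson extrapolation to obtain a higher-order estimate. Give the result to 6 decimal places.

Method order is 2; weight 2^2 = 4.
Top: 4(2.4021440565) − (2.4416025041) = 7.1669737219
R = 7.1669737219/3 = 2.3889912406

2.388991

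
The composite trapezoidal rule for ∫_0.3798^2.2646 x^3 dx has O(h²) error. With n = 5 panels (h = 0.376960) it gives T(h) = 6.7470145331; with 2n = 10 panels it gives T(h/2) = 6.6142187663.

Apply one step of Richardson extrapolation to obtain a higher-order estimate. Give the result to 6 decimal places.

6.569954

Method order is 2; weight 2^2 = 4.
4 × 6.6142187663 = 26.4568750652; subtract 6.7470145331 → 19.7098605321
Extrapolated: 19.7098605321 / 3 = 6.5699535107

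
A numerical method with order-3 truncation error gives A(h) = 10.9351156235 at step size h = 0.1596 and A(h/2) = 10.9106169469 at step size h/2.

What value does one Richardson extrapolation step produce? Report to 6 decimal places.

10.907117

Leading term ∝ h^3; use weight 8 = 2^3.
8×10.9106169469 = 87.2849355752; subtract 10.9351156235 → 76.3498199517
R = 76.3498199517/7 = 10.9071171360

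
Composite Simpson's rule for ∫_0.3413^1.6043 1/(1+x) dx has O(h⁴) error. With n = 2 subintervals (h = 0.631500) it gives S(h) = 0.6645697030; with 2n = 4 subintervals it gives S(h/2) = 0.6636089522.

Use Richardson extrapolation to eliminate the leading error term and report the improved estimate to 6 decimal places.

0.663545

Leading term ∝ h^4; use weight 16 = 2^4.
Numerator 16×A(h/2) − A(h) = 16×0.6636089522 − 0.6645697030 = 9.9531735322
Denominator 16 − 1 = 15.
Result: 0.6635449021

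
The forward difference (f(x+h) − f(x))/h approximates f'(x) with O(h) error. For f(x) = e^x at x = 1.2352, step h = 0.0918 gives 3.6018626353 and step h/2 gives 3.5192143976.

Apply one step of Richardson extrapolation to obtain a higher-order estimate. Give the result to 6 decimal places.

3.436566

r = 1, so 2^r = 2.
2 × 3.5192143976 − 3.6018626353 = 3.4365661599
3.4365661599 ÷ 1 = 3.4365661599
Correction |R − A(h/2)| = 8.265e-02; gap |A(h/2) − A(h)| = 8.265e-02.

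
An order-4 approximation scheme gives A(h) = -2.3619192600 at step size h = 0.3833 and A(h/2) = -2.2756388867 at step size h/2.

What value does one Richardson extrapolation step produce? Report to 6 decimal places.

Leading term ∝ h^4; use weight 16 = 2^4.
16*(-2.2756388867) = -36.4102221872; subtract (-2.3619192600) → -34.0483029272
Divide by 2^4 − 1 = 15.
So the Richardson estimate is -2.2698868618.

-2.269887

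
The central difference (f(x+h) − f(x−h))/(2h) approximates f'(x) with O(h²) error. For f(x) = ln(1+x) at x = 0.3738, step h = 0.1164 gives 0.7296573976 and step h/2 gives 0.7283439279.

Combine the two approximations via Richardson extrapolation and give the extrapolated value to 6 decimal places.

Leading term ∝ h^2; use weight 4 = 2^2.
4×0.7283439279 − 0.7296573976 = 2.1837183140
R = 2.1837183140/3 = 0.7279061047
Correction |R − A(h/2)| = 4.378e-04; gap |A(h/2) − A(h)| = 1.313e-03.

0.727906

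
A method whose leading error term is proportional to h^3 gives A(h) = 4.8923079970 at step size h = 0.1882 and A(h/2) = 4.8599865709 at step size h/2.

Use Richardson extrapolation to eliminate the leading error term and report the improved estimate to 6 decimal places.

4.855369

Method order is 3; weight 2^3 = 8.
8 × 4.8599865709 − 4.8923079970 = 33.9875845702
Divide by 2^3 − 1 = 7.
R = 33.9875845702/7 = 4.8553692243
Correction |R − A(h/2)| = 4.617e-03; gap |A(h/2) − A(h)| = 3.232e-02.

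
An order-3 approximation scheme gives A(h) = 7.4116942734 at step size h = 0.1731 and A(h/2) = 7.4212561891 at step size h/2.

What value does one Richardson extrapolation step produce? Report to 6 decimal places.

The method has order 3: 2^3 = 8.
Top: 8(7.4212561891) − (7.4116942734) = 51.9583552394
Extrapolated: 51.9583552394 / 7 = 7.4226221771

7.422622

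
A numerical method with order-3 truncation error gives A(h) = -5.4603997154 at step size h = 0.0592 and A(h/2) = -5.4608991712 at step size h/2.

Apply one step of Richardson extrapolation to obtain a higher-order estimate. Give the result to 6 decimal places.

-5.460971

With r = 3 the leading error scales as h^3, so the weight is 2^3 = 8.
8*(-5.4608991712) − (-5.4603997154) = -38.2267936542
R = (-38.2267936542)/7 = -5.4609705220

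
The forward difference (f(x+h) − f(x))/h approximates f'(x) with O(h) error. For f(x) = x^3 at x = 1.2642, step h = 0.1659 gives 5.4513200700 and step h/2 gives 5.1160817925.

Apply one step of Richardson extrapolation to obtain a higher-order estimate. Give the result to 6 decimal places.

4.780844

Error is O(h^1); halving h shrinks it by 2^1 = 2.
Top: 2(5.1160817925) − (5.4513200700) = 4.7808435150
Divide by 2^1 − 1 = 1.
Result: 4.7808435150
Correction |R − A(h/2)| = 3.352e-01; gap |A(h/2) − A(h)| = 3.352e-01.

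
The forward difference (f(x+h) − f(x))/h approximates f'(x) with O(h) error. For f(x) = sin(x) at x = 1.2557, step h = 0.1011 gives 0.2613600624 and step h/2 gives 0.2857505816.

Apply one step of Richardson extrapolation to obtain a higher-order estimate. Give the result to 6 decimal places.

0.310141

The method has order 1: 2^1 = 2.
Difference of the inputs: 0.2857505816 − 0.2613600624 = 0.0243905192
Correction (A(h/2) − A(h))/(2 − 1) = 0.0243905192/1 = 0.0243905192
R = 0.2857505816 + 0.0243905192 = 0.3101411008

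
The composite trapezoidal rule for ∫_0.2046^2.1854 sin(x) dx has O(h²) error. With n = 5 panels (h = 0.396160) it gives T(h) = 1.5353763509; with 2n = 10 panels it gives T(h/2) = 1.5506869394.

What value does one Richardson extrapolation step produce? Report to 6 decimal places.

1.555790

Leading term ∝ h^2; use weight 4 = 2^2.
Top: 4(1.5506869394) − (1.5353763509) = 4.6673714067
Divide by 2^2 − 1 = 3.
(4*1.5506869394 − 1.5353763509)/(4 − 1) = 1.5557904689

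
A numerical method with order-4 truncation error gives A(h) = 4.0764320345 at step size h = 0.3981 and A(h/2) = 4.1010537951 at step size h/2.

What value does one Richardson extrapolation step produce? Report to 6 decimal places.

4.102695

Leading term ∝ h^4; use weight 16 = 2^4.
16×4.1010537951 = 65.6168607216; 65.6168607216 − 4.0764320345 = 61.5404286871
Divide by 2^4 − 1 = 15.
Result: 4.1026952458
Correction |R − A(h/2)| = 1.641e-03; gap |A(h/2) − A(h)| = 2.462e-02.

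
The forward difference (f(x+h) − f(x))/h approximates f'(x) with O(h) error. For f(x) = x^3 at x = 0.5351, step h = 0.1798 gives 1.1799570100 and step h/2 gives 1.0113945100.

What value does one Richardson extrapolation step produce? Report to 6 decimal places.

Leading term ∝ h^1; use weight 2 = 2^1.
A(h/2) − A(h) = 1.0113945100 − 1.1799570100 = -0.1685625000
Correction (A(h/2) − A(h))/(2 − 1) = (-0.1685625000)/1 = -0.1685625000
R = A(h/2) + (A(h/2) − A(h))/1 = 1.0113945100 − 0.1685625000 = 0.8428320100
Correction |R − A(h/2)| = 1.686e-01; gap |A(h/2) − A(h)| = 1.686e-01.

0.842832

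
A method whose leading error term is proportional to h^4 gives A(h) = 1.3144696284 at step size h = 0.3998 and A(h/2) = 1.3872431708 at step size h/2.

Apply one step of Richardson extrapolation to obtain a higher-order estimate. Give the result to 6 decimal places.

With r = 4 the leading error scales as h^4, so the weight is 2^4 = 16.
16*1.3872431708 = 22.1958907328; 22.1958907328 − 1.3144696284 = 20.8814211044
Denominator 16 − 1 = 15.
Extrapolated: 20.8814211044 / 15 = 1.3920947403

1.392095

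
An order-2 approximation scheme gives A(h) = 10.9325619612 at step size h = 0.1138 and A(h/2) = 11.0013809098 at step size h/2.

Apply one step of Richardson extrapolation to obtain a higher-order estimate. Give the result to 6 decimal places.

11.024321

Error is O(h^2); halving h shrinks it by 2^2 = 4.
Numerator 4*A(h/2) − A(h) = 4*11.0013809098 − 10.9325619612 = 33.0729616780
Divide by 2^2 − 1 = 3.
(4*11.0013809098 − 10.9325619612)/(4 − 1) = 11.0243205593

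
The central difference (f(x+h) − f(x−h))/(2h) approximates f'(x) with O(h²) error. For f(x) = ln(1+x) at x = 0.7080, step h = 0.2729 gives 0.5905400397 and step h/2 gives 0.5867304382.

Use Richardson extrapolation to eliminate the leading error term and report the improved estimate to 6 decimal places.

0.585461

r = 2, so 2^r = 4.
Top: 4(0.5867304382) − (0.5905400397) = 1.7563817131
R = 1.7563817131/3 = 0.5854605710
Shift from A(h/2): −0.0012698672.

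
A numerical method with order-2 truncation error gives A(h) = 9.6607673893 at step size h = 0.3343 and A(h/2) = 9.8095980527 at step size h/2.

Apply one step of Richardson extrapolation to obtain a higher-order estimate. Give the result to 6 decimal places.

With r = 2 the leading error scales as h^2, so the weight is 2^2 = 4.
Numerator 4×A(h/2) − A(h) = 4×9.8095980527 − 9.6607673893 = 29.5776248215
Denominator 4 − 1 = 3.
Result: 9.8592082738
Gap between inputs: 1.488e-01; correction applied: +0.0496102211.

9.859208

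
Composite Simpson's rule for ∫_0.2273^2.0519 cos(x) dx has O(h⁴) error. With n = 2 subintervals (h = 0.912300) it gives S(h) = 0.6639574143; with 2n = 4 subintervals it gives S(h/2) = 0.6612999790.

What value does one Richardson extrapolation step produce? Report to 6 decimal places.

0.661123

r = 4: numerator weight 16, denominator 15.
16*0.6612999790 = 10.5807996640; subtract 0.6639574143 → 9.9168422497
R = 9.9168422497/15 = 0.6611228166
Gap between inputs: 2.657e-03; correction applied: −0.0001771624.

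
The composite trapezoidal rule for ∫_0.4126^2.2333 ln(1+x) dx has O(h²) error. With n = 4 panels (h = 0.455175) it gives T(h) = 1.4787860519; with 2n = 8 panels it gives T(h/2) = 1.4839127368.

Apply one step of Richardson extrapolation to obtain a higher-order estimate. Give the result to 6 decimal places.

r = 2: numerator weight 4, denominator 3.
4*1.4839127368 = 5.9356509472; 5.9356509472 − 1.4787860519 = 4.4568648953
R = 4.4568648953/3 = 1.4856216318
Gap between inputs: 5.127e-03; correction applied: +0.0017088950.

1.485622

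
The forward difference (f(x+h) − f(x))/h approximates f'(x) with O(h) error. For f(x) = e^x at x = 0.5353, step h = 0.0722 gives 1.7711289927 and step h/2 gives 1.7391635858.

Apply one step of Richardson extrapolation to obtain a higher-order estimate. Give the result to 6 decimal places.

1.707198

The method has order 1: 2^1 = 2.
2×1.7391635858 = 3.4783271716; subtract 1.7711289927 → 1.7071981789
Extrapolated: 1.7071981789 / 1 = 1.7071981789
Gap between inputs: 3.197e-02; correction applied: −0.0319654069.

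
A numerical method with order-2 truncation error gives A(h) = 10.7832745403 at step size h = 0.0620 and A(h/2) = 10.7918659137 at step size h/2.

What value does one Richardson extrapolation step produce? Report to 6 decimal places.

Leading term ∝ h^2; use weight 4 = 2^2.
Difference of the inputs: 10.7918659137 − 10.7832745403 = 0.0085913734
Divide by 2^2 − 1 = 3: 0.0085913734/3 = 0.0028637911
R = 10.7918659137 + 0.0028637911 = 10.7947297048

10.794730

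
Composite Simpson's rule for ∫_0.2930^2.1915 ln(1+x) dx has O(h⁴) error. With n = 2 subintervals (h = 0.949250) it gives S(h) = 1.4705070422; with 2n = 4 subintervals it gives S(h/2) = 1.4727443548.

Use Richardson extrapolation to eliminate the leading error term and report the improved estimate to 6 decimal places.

1.472894

Method order is 4; weight 2^4 = 16.
A(h/2) − A(h) = 1.4727443548 − 1.4705070422 = 0.0022373126
Correction (A(h/2) − A(h))/(16 − 1) = 0.0022373126/15 = 0.0001491542
R = A(h/2) + (A(h/2) − A(h))/15 = 1.4727443548 + 0.0001491542 = 1.4728935090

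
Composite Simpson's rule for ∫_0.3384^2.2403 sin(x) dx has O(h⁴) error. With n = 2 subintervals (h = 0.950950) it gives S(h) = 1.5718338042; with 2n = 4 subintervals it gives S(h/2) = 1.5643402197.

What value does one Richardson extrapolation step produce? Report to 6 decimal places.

1.563841

Error is O(h^4); halving h shrinks it by 2^4 = 16.
Weighted: 25.0294435152 − 1.5718338042 = 23.4576097110
23.4576097110 ÷ 15 = 1.5638406474
Correction |R − A(h/2)| = 4.996e-04; gap |A(h/2) − A(h)| = 7.494e-03.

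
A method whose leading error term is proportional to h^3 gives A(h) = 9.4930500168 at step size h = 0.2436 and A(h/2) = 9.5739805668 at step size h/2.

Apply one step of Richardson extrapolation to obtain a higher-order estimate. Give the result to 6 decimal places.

9.585542

r = 3: numerator weight 8, denominator 7.
2^3*A(h/2) = 76.5918445344; minus A(h) gives 67.0987945176.
Extrapolated: 67.0987945176 / 7 = 9.5855420739
Shift from A(h/2): +0.0115615071.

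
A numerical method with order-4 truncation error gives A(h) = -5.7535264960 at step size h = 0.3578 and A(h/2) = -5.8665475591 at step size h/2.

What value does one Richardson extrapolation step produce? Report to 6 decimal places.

Error is O(h^4); halving h shrinks it by 2^4 = 16.
Numerator 16×A(h/2) − A(h) = 16×(-5.8665475591) − (-5.7535264960) = -88.1112344496
(16×(-5.8665475591) − (-5.7535264960))/(16 − 1) = -5.8740822966

-5.874082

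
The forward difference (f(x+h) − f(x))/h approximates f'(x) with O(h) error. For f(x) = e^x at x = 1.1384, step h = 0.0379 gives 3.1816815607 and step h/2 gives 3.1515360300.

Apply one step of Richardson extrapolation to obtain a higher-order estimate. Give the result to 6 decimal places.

r = 1, so 2^r = 2.
2·3.1515360300 = 6.3030720600; 6.3030720600 − 3.1816815607 = 3.1213904993
3.1213904993 ÷ 1 = 3.1213904993

3.121390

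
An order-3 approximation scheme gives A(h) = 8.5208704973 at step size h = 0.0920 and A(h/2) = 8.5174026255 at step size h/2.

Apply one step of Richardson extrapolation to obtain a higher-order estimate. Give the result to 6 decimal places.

r = 3, so 2^r = 8.
8·8.5174026255 = 68.1392210040; 68.1392210040 − 8.5208704973 = 59.6183505067
Divide by 2^3 − 1 = 7.
Extrapolated: 59.6183505067 / 7 = 8.5169072152

8.516907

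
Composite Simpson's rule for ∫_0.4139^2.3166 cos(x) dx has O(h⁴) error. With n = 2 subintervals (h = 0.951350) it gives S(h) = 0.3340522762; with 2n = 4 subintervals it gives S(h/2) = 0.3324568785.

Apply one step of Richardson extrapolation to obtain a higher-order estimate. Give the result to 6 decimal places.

Method order is 4; weight 2^4 = 16.
Top: 16(0.3324568785) − (0.3340522762) = 4.9852577798
Divide by 2^4 − 1 = 15.
4.9852577798 ÷ 15 = 0.3323505187
Correction |R − A(h/2)| = 1.064e-04; gap |A(h/2) − A(h)| = 1.595e-03.

0.332351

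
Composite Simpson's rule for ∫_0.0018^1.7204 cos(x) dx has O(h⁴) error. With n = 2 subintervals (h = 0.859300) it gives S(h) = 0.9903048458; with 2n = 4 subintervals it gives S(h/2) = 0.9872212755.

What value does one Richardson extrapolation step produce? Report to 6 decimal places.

0.987016

r = 4, so 2^r = 16.
16*0.9872212755 − 0.9903048458 = 14.8052355622
14.8052355622 ÷ 15 = 0.9870157041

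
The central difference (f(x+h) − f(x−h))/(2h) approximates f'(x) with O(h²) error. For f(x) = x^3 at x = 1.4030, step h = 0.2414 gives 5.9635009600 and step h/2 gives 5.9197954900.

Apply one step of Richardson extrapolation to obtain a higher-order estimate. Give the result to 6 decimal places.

With r = 2 the leading error scales as h^2, so the weight is 2^2 = 4.
Weighted: 23.6791819600 − 5.9635009600 = 17.7156810000
Extrapolated: 17.7156810000 / 3 = 5.9052270000

5.905227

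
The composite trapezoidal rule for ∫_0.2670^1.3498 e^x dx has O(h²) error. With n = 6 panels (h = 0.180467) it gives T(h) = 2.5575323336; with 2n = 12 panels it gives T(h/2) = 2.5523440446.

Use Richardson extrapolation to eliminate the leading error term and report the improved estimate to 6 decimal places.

2.550615

The method has order 2: 2^2 = 4.
4·2.5523440446 = 10.2093761784; 10.2093761784 − 2.5575323336 = 7.6518438448
Denominator 4 − 1 = 3.
R = 7.6518438448/3 = 2.5506146149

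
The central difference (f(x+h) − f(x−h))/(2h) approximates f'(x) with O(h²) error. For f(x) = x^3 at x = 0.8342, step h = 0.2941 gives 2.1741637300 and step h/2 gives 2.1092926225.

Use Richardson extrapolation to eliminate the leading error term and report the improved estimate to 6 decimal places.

2.087669

The method has order 2: 2^2 = 4.
4×2.1092926225 = 8.4371704900; 8.4371704900 − 2.1741637300 = 6.2630067600
R = 6.2630067600/3 = 2.0876689200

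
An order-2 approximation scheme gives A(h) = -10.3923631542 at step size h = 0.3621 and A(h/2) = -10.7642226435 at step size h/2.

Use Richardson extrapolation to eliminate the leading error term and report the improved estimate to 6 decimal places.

-10.888176

Leading term ∝ h^2; use weight 4 = 2^2.
Numerator 4 × A(h/2) − A(h) = 4 × (-10.7642226435) − (-10.3923631542) = -32.6645274198
(-32.6645274198) ÷ 3 = -10.8881758066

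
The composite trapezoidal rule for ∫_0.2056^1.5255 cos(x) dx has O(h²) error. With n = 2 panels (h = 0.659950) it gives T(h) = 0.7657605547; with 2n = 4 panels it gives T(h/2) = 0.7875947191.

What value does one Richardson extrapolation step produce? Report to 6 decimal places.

0.794873

r = 2, so 2^r = 4.
Top: 4(0.7875947191) − (0.7657605547) = 2.3846183217
Divide by 2^2 − 1 = 3.
Extrapolated: 2.3846183217 / 3 = 0.7948727739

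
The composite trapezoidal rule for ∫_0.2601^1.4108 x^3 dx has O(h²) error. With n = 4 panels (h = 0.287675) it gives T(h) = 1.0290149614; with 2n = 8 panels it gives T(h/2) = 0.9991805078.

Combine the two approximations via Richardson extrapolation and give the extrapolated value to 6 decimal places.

0.989236

Order 2 gives 2^r = 4 and 2^r − 1 = 3.
4*0.9991805078 − 1.0290149614 = 2.9677070698
Denominator 4 − 1 = 3.
So the Richardson estimate is 0.9892356899.
Gap between inputs: 2.983e-02; correction applied: −0.0099448179.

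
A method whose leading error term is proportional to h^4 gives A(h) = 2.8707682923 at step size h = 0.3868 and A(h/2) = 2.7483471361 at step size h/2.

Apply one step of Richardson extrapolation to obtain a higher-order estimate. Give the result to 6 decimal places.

With r = 4 the leading error scales as h^4, so the weight is 2^4 = 16.
Weighted: 43.9735541776 − 2.8707682923 = 41.1027858853
Divide by 2^4 − 1 = 15.
Result: 2.7401857257

2.740186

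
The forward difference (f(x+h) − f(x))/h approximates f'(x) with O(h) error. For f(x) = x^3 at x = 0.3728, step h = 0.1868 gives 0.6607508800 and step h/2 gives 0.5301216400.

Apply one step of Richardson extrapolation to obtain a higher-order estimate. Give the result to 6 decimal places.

r = 1, so 2^r = 2.
2×0.5301216400 = 1.0602432800; 1.0602432800 − 0.6607508800 = 0.3994924000
Divide by 2^1 − 1 = 1.
Result: 0.3994924000

0.399492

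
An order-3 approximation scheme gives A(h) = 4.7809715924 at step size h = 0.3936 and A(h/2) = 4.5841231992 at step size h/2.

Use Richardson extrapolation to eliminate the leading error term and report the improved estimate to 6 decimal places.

Method order is 3; weight 2^3 = 8.
8×4.5841231992 − 4.7809715924 = 31.8920140012
(8×4.5841231992 − 4.7809715924)/(8 − 1) = 4.5560020002
Gap between inputs: 1.968e-01; correction applied: −0.0281211990.

4.556002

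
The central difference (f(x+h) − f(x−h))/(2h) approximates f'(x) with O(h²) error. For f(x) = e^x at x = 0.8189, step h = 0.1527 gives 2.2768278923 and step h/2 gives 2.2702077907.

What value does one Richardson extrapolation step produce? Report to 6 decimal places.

Error is O(h^2); halving h shrinks it by 2^2 = 4.
Top: 4(2.2702077907) − (2.2768278923) = 6.8040032705
Denominator 4 − 1 = 3.
So the Richardson estimate is 2.2680010902.

2.268001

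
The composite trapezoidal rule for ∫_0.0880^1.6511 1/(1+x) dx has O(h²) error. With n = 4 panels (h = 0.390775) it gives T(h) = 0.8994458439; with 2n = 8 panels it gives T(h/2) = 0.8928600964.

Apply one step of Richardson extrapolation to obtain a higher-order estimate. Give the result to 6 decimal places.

The method has order 2: 2^2 = 4.
Weighted: 3.5714403856 − 0.8994458439 = 2.6719945417
Denominator 4 − 1 = 3.
(4·0.8928600964 − 0.8994458439)/(4 − 1) = 0.8906648472
Correction |R − A(h/2)| = 2.195e-03; gap |A(h/2) − A(h)| = 6.586e-03.

0.890665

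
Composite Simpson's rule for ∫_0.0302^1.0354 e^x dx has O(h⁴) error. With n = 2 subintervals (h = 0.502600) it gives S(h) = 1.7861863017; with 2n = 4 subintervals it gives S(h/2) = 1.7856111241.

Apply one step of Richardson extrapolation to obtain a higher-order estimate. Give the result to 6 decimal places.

1.785573

Error is O(h^4); halving h shrinks it by 2^4 = 16.
Numerator 16·A(h/2) − A(h) = 16·1.7856111241 − 1.7861863017 = 26.7835916839
Denominator 16 − 1 = 15.
Extrapolated: 26.7835916839 / 15 = 1.7855727789
Correction |R − A(h/2)| = 3.835e-05; gap |A(h/2) − A(h)| = 5.752e-04.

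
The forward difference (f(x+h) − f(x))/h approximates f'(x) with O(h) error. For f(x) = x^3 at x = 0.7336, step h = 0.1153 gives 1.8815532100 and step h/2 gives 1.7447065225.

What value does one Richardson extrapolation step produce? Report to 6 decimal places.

The method has order 1: 2^1 = 2.
Weighted: 3.4894130450 − 1.8815532100 = 1.6078598350
Extrapolated: 1.6078598350 / 1 = 1.6078598350

1.607860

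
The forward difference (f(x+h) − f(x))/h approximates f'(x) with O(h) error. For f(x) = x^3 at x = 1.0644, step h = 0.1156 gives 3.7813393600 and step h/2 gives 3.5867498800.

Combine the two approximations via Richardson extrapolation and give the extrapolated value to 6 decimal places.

Method order is 1; weight 2^1 = 2.
Top: 2(3.5867498800) − (3.7813393600) = 3.3921604000
(2·3.5867498800 − 3.7813393600)/(2 − 1) = 3.3921604000

3.392160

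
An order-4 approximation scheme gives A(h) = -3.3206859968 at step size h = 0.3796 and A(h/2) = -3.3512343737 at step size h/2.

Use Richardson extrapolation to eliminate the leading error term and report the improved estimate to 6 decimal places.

-3.353271

Leading term ∝ h^4; use weight 16 = 2^4.
A(h/2) − A(h) = -3.3512343737 − (-3.3206859968) = -0.0305483769
Correction (A(h/2) − A(h))/(16 − 1) = (-0.0305483769)/15 = -0.0020365585
R = A(h/2) + (A(h/2) − A(h))/15 = -3.3512343737 − 0.0020365585 = -3.3532709322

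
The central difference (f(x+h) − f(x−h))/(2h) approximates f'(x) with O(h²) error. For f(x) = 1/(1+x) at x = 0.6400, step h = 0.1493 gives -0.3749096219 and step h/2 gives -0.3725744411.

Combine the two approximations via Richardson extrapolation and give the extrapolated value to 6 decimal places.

Method order is 2; weight 2^2 = 4.
Top: 4(-0.3725744411) − (-0.3749096219) = -1.1153881425
Divide by 2^2 − 1 = 3.
(4*(-0.3725744411) − (-0.3749096219))/(4 − 1) = -0.3717960475
Gap between inputs: 2.335e-03; correction applied: +0.0007783936.

-0.371796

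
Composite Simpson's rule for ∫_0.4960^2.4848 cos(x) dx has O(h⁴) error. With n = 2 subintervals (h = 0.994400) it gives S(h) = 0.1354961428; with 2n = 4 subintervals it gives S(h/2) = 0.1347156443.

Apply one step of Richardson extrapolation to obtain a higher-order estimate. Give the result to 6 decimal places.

0.134664

Error is O(h^4); halving h shrinks it by 2^4 = 16.
2^4*A(h/2) = 2.1554503088; minus A(h) gives 2.0199541660.
Extrapolated: 2.0199541660 / 15 = 0.1346636111
Gap between inputs: 7.805e-04; correction applied: −0.0000520332.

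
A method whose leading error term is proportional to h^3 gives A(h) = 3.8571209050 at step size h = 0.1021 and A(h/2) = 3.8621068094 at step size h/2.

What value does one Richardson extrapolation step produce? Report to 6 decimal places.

r = 3, so 2^r = 8.
Numerator 8 × A(h/2) − A(h) = 8 × 3.8621068094 − 3.8571209050 = 27.0397335702
Extrapolated: 27.0397335702 / 7 = 3.8628190815
Gap between inputs: 4.986e-03; correction applied: +0.0007122721.

3.862819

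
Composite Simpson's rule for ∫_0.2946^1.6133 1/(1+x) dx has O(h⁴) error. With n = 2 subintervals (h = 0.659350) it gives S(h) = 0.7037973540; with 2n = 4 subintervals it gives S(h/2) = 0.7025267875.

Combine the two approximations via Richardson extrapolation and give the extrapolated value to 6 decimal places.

0.702442

r = 4: numerator weight 16, denominator 15.
Numerator 16 × A(h/2) − A(h) = 16 × 0.7025267875 − 0.7037973540 = 10.5366312460
R = 10.5366312460/15 = 0.7024420831
Gap between inputs: 1.271e-03; correction applied: −0.0000847044.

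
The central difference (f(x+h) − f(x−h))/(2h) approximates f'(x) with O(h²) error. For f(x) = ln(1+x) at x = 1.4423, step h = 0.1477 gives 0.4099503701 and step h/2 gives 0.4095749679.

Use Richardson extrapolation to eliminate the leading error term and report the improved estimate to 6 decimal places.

With r = 2 the leading error scales as h^2, so the weight is 2^2 = 4.
A(h/2) − A(h) = 0.4095749679 − 0.4099503701 = -0.0003754022
Correction (A(h/2) − A(h))/(4 − 1) = (-0.0003754022)/3 = -0.0001251341
R = A(h/2) + (A(h/2) − A(h))/3 = 0.4095749679 − 0.0001251341 = 0.4094498338
Correction |R − A(h/2)| = 1.251e-04; gap |A(h/2) − A(h)| = 3.754e-04.

0.409450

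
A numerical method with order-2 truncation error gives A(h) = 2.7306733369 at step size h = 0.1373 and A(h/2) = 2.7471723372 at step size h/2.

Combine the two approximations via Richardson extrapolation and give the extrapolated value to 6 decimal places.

2.752672

r = 2, so 2^r = 4.
4 × 2.7471723372 = 10.9886893488; subtract 2.7306733369 → 8.2580160119
(4 × 2.7471723372 − 2.7306733369)/(4 − 1) = 2.7526720040
Correction |R − A(h/2)| = 5.500e-03; gap |A(h/2) − A(h)| = 1.650e-02.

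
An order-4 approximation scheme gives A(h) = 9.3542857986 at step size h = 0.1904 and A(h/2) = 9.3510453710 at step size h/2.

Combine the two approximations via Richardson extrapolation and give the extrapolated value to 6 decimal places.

Method order is 4; weight 2^4 = 16.
Top: 16(9.3510453710) − (9.3542857986) = 140.2624401374
R = 140.2624401374/15 = 9.3508293425
Shift from A(h/2): −0.0002160285.

9.350829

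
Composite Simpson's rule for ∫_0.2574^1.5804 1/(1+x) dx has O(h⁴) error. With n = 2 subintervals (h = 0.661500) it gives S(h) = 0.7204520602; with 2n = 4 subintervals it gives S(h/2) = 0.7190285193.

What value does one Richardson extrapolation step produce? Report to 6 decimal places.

Error is O(h^4); halving h shrinks it by 2^4 = 16.
2^4×A(h/2) = 11.5044563088; minus A(h) gives 10.7840042486.
Extrapolated: 10.7840042486 / 15 = 0.7189336166
Gap between inputs: 1.424e-03; correction applied: −0.0000949027.

0.718934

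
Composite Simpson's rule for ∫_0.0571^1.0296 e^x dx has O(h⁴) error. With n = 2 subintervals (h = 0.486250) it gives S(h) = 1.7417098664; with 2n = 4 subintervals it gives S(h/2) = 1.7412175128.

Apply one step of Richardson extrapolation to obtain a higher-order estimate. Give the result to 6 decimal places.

Error is O(h^4); halving h shrinks it by 2^4 = 16.
16×1.7412175128 = 27.8594802048; subtract 1.7417098664 → 26.1177703384
(16×1.7412175128 − 1.7417098664)/(16 − 1) = 1.7411846892

1.741185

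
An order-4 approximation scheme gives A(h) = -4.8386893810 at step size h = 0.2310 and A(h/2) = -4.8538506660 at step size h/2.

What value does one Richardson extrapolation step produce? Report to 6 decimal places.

With r = 4 the leading error scales as h^4, so the weight is 2^4 = 16.
Weighted: (-77.6616106560) − (-4.8386893810) = -72.8229212750
(-72.8229212750) ÷ 15 = -4.8548614183

-4.854861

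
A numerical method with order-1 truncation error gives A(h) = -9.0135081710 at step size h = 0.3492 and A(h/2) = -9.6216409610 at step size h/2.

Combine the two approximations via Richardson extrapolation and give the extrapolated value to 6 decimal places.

-10.229774

Leading term ∝ h^1; use weight 2 = 2^1.
Difference of the inputs: -9.6216409610 − (-9.0135081710) = -0.6081327900
Correction (A(h/2) − A(h))/(2 − 1) = (-0.6081327900)/1 = -0.6081327900
R = -9.6216409610 − 0.6081327900 = -10.2297737510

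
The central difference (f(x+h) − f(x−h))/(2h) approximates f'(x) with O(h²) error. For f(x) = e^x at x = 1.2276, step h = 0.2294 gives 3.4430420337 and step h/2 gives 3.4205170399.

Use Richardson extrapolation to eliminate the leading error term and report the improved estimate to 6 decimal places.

3.413009

The method has order 2: 2^2 = 4.
Difference of the inputs: 3.4205170399 − 3.4430420337 = -0.0225249938
Correction (A(h/2) − A(h))/(4 − 1) = (-0.0225249938)/3 = -0.0075083313
R = A(h/2) + (A(h/2) − A(h))/3 = 3.4205170399 − 0.0075083313 = 3.4130087086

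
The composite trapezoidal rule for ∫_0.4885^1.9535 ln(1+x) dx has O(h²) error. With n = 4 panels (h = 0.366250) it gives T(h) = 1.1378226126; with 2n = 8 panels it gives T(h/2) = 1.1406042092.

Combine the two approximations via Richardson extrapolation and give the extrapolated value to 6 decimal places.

r = 2, so 2^r = 4.
Numerator 4·A(h/2) − A(h) = 4·1.1406042092 − 1.1378226126 = 3.4245942242
Denominator 4 − 1 = 3.
3.4245942242 ÷ 3 = 1.1415314081

1.141531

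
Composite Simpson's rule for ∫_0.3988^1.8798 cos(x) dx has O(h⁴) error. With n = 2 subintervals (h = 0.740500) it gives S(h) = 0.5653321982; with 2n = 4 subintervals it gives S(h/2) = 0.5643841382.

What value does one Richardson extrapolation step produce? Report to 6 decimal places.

0.564321

The method has order 4: 2^4 = 16.
16 × 0.5643841382 − 0.5653321982 = 8.4648140130
Extrapolated: 8.4648140130 / 15 = 0.5643209342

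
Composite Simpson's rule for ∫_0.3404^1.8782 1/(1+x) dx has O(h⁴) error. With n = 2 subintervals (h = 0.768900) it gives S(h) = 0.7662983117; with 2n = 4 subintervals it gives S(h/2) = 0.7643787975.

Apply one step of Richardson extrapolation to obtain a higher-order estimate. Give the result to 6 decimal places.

The method has order 4: 2^4 = 16.
Top: 16(0.7643787975) − (0.7662983117) = 11.4637624483
11.4637624483 ÷ 15 = 0.7642508299

0.764251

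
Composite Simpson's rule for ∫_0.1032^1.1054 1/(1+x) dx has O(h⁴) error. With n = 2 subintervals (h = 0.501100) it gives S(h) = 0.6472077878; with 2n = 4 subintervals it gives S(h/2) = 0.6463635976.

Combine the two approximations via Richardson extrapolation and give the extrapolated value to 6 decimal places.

r = 4, so 2^r = 16.
Numerator 16·A(h/2) − A(h) = 16·0.6463635976 − 0.6472077878 = 9.6946097738
(16·0.6463635976 − 0.6472077878)/(16 − 1) = 0.6463073183
Correction |R − A(h/2)| = 5.628e-05; gap |A(h/2) − A(h)| = 8.442e-04.

0.646307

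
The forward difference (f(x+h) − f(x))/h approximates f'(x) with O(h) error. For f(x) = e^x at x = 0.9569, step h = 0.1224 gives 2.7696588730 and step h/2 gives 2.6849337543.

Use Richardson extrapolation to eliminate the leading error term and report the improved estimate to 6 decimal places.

2.600209

Method order is 1; weight 2^1 = 2.
2 × 2.6849337543 = 5.3698675086; subtract 2.7696588730 → 2.6002086356
Denominator 2 − 1 = 1.
R = 2.6002086356/1 = 2.6002086356
Shift from A(h/2): −0.0847251187.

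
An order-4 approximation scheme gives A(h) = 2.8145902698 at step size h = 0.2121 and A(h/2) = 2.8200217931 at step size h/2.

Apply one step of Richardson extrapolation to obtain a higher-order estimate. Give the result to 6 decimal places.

2.820384

With r = 4 the leading error scales as h^4, so the weight is 2^4 = 16.
16×2.8200217931 = 45.1203486896; 45.1203486896 − 2.8145902698 = 42.3057584198
(16×2.8200217931 − 2.8145902698)/(16 − 1) = 2.8203838947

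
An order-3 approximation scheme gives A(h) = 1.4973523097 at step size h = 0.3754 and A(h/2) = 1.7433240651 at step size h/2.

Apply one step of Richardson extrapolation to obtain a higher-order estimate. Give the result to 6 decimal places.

1.778463

r = 3, so 2^r = 8.
Numerator 8×A(h/2) − A(h) = 8×1.7433240651 − 1.4973523097 = 12.4492402111
12.4492402111 ÷ 7 = 1.7784628873
Correction |R − A(h/2)| = 3.514e-02; gap |A(h/2) − A(h)| = 2.460e-01.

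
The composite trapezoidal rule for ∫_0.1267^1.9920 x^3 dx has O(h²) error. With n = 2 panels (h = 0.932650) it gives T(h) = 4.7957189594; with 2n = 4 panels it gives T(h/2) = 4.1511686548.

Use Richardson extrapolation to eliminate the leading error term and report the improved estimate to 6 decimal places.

r = 2, so 2^r = 4.
2^2*A(h/2) = 16.6046746192; minus A(h) gives 11.8089556598.
(4*4.1511686548 − 4.7957189594)/(4 − 1) = 3.9363185533

3.936319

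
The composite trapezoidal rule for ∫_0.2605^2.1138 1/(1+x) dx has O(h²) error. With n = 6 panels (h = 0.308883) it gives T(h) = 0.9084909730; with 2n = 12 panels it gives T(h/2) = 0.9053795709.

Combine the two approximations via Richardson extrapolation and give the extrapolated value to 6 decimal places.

0.904342

r = 2: numerator weight 4, denominator 3.
Numerator 4*A(h/2) − A(h) = 4*0.9053795709 − 0.9084909730 = 2.7130273106
Extrapolated: 2.7130273106 / 3 = 0.9043424369
Correction |R − A(h/2)| = 1.037e-03; gap |A(h/2) − A(h)| = 3.111e-03.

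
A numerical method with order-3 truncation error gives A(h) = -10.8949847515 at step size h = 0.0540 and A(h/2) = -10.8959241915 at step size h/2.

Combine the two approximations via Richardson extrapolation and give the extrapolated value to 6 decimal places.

r = 3: numerator weight 8, denominator 7.
8×(-10.8959241915) = -87.1673935320; subtract (-10.8949847515) → -76.2724087805
Extrapolated: (-76.2724087805) / 7 = -10.8960583972

-10.896058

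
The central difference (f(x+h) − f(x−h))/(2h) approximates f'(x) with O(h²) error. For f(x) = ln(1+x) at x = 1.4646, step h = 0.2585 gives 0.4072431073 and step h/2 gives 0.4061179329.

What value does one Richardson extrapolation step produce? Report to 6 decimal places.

0.405743

r = 2, so 2^r = 4.
Numerator 4×A(h/2) − A(h) = 4×0.4061179329 − 0.4072431073 = 1.2172286243
Divide by 2^2 − 1 = 3.
1.2172286243 ÷ 3 = 0.4057428748
Correction |R − A(h/2)| = 3.751e-04; gap |A(h/2) − A(h)| = 1.125e-03.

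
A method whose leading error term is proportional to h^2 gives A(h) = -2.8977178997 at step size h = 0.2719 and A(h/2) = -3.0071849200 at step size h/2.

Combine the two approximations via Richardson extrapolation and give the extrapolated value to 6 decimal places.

With r = 2 the leading error scales as h^2, so the weight is 2^2 = 4.
4·(-3.0071849200) = -12.0287396800; (-12.0287396800) − (-2.8977178997) = -9.1310217803
(-9.1310217803) ÷ 3 = -3.0436739268
Correction |R − A(h/2)| = 3.649e-02; gap |A(h/2) − A(h)| = 1.095e-01.

-3.043674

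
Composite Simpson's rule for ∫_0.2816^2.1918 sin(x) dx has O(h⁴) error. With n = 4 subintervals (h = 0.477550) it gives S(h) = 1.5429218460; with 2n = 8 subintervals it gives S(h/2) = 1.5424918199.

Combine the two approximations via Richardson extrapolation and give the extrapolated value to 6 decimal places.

1.542463

r = 4, so 2^r = 16.
16*1.5424918199 − 1.5429218460 = 23.1369472724
23.1369472724 ÷ 15 = 1.5424631515
Correction |R − A(h/2)| = 2.867e-05; gap |A(h/2) − A(h)| = 4.300e-04.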